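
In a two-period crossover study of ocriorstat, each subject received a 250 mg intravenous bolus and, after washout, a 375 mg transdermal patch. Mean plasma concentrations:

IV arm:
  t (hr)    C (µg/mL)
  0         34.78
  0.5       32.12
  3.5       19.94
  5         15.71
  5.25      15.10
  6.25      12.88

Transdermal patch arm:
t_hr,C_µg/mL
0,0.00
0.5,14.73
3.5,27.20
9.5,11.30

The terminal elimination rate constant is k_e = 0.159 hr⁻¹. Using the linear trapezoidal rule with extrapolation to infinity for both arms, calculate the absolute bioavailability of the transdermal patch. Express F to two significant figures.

F = 0.77

Trapezoidal AUC_0→6.25 (IV):
  [0→0.5]: (34.78+32.12)/2 × 0.5 = 16.725
  [0.5→3.5]: (32.12+19.94)/2 × 3 = 78.09
  [3.5→5]: (19.94+15.71)/2 × 1.5 = 26.7375
  [5→5.25]: (15.71+15.10)/2 × 0.25 = 3.85125
  [5.25→6.25]: (15.10+12.88)/2 × 1 = 13.99
  Sum = 139.39375 µg/mL·hr
IV tail: 12.88/0.159 = 81.006; AUC_iv,0→∞ = 139.39375 + 81.006 = 220.39975 µg/mL·hr
Trapezoidal AUC_0→9.5 (transdermal patch):
  [0→0.5]: (0.00+14.73)/2 × 0.5 = 3.6825
  [0.5→3.5]: (14.73+27.20)/2 × 3 = 62.895
  [3.5→9.5]: (27.20+11.30)/2 × 6 = 115.5
  Sum = 182.0775 µg/mL·hr
transdermal patch tail: 11.30/0.159 = 71.069; AUC_ev,0→∞ = 182.0775 + 71.069 = 253.1465 µg/mL·hr
F = (AUC_ev/D_ev)/(AUC_iv/D_iv) = (253.1465/375)/(220.39975/250) = 0.675057/0.881599 = 0.7657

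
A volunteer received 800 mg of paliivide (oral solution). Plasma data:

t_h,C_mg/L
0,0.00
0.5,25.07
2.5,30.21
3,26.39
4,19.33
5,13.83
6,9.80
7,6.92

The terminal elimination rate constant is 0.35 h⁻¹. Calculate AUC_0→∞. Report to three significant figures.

Trapezoidal AUC_0→7:
  [0→0.5]: (0.00+25.07)/2 × 0.5 = 6.2675
  [0.5→2.5]: (25.07+30.21)/2 × 2 = 55.28
  [2.5→3]: (30.21+26.39)/2 × 0.5 = 14.15
  [3→4]: (26.39+19.33)/2 × 1 = 22.86
  [4→5]: (19.33+13.83)/2 × 1 = 16.58
  [5→6]: (13.83+9.80)/2 × 1 = 11.815
  [6→7]: (9.80+6.92)/2 × 1 = 8.36
  Sum = 135.3125 mg/L·h
Extrapolated tail: C_last / k_e = 6.92 / 0.35 = 19.771
AUC_0→∞ = 135.3125 + 19.771 = 155.0835 mg/L·h

AUC = 155 mg/L·h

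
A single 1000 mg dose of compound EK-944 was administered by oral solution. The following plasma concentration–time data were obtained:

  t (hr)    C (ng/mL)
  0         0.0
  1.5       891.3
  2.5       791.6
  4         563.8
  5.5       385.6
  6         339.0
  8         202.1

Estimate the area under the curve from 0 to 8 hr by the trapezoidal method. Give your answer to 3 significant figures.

AUC = 3960 ng/mL·hr

Trapezoidal AUC_0→8:
  [0→1.5]: (0.0+891.3)/2 × 1.5 = 668.475
  [1.5→2.5]: (891.3+791.6)/2 × 1 = 841.45
  [2.5→4]: (791.6+563.8)/2 × 1.5 = 1016.55
  [4→5.5]: (563.8+385.6)/2 × 1.5 = 712.05
  [5.5→6]: (385.6+339.0)/2 × 0.5 = 181.15
  [6→8]: (339.0+202.1)/2 × 2 = 541.1
  Sum = 3960.775 ng/mL·hr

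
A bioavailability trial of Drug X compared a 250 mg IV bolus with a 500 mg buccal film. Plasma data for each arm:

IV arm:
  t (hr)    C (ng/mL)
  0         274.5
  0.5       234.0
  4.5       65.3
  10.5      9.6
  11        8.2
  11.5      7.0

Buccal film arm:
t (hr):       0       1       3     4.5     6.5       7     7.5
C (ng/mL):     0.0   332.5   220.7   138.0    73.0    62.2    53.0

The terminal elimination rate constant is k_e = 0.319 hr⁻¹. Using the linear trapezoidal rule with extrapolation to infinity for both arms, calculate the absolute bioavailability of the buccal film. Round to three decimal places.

F = 0.728

Trapezoidal AUC_0→11.5 (IV):
  [0→0.5]: (274.5+234.0)/2 × 0.5 = 127.125
  [0.5→4.5]: (234.0+65.3)/2 × 4 = 598.6
  [4.5→10.5]: (65.3+9.6)/2 × 6 = 224.7
  [10.5→11]: (9.6+8.2)/2 × 0.5 = 4.45
  [11→11.5]: (8.2+7.0)/2 × 0.5 = 3.8
  Sum = 958.675 ng/mL·hr
IV tail: 7.0/0.319 = 21.944; AUC_iv,0→∞ = 958.675 + 21.944 = 980.619 ng/mL·hr
Trapezoidal AUC_0→7.5 (buccal film):
  [0→1]: (0.0+332.5)/2 × 1 = 166.25
  [1→3]: (332.5+220.7)/2 × 2 = 553.2
  [3→4.5]: (220.7+138.0)/2 × 1.5 = 269.025
  [4.5→6.5]: (138.0+73.0)/2 × 2 = 211.0
  [6.5→7]: (73.0+62.2)/2 × 0.5 = 33.8
  [7→7.5]: (62.2+53.0)/2 × 0.5 = 28.8
  Sum = 1262.075 ng/mL·hr
buccal film tail: 53.0/0.319 = 166.144; AUC_ev,0→∞ = 1262.075 + 166.144 = 1428.219 ng/mL·hr
F = (AUC_ev/D_ev)/(AUC_iv/D_iv) = (1428.219/500)/(980.619/250) = 2.856438/3.922476 = 0.7282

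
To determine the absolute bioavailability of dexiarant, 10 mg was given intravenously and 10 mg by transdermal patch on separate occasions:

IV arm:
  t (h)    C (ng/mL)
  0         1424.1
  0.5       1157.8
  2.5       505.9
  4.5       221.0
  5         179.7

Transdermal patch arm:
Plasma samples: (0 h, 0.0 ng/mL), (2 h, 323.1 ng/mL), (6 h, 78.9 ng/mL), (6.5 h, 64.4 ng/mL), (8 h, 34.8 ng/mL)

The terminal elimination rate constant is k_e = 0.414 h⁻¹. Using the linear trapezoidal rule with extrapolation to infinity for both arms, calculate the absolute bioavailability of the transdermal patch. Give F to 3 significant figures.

Trapezoidal AUC_0→5 (IV):
  [0→0.5]: (1424.1+1157.8)/2 × 0.5 = 645.475
  [0.5→2.5]: (1157.8+505.9)/2 × 2 = 1663.7
  [2.5→4.5]: (505.9+221.0)/2 × 2 = 726.9
  [4.5→5]: (221.0+179.7)/2 × 0.5 = 100.175
  Sum = 3136.25 ng/mL·h
IV tail: 179.7/0.414 = 434.058; AUC_iv,0→∞ = 3136.25 + 434.058 = 3570.308 ng/mL·h
Trapezoidal AUC_0→8 (transdermal patch):
  [0→2]: (0.0+323.1)/2 × 2 = 323.1
  [2→6]: (323.1+78.9)/2 × 4 = 804.0
  [6→6.5]: (78.9+64.4)/2 × 0.5 = 35.825
  [6.5→8]: (64.4+34.8)/2 × 1.5 = 74.4
  Sum = 1237.325 ng/mL·h
transdermal patch tail: 34.8/0.414 = 84.058; AUC_ev,0→∞ = 1237.325 + 84.058 = 1321.383 ng/mL·h
F = (AUC_ev/D_ev)/(AUC_iv/D_iv) = (1321.383/10)/(3570.308/10) = 132.1383/357.0308 = 0.3701

F = 0.370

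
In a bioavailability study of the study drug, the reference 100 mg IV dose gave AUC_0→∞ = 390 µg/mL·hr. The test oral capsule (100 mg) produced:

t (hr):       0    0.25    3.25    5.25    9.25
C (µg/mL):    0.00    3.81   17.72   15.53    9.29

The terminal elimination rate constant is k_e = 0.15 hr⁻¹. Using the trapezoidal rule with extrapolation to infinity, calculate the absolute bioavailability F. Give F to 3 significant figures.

Trapezoidal AUC_0→9.25 (oral capsule):
  [0→0.25]: (0.00+3.81)/2 × 0.25 = 0.47625
  [0.25→3.25]: (3.81+17.72)/2 × 3 = 32.295
  [3.25→5.25]: (17.72+15.53)/2 × 2 = 33.25
  [5.25→9.25]: (15.53+9.29)/2 × 4 = 49.64
  Sum = 115.66125 µg/mL·hr
Tail: C_last/k_e = 9.29/0.15 = 61.933
AUC_0→∞ (oral capsule) = 115.66125 + 61.933 = 177.59425 µg/mL·hr
F = (AUC_ev/D_ev)/(AUC_iv/D_iv) = (177.59425/100)/(390/100) = 1.7759425/3.9 = 0.4554

F = 0.455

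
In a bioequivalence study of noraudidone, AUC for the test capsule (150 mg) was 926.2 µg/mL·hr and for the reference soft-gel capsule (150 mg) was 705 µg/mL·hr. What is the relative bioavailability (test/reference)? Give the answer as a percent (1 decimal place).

F_rel = (AUC_test/D_test) / (AUC_ref/D_ref)
      = (926.2/150) / (705/150)
      = 6.17467 / 4.7 = 1.3138 = 131.38%

F_rel = 131.4%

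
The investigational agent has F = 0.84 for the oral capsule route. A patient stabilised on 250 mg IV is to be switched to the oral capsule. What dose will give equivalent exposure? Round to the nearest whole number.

D_oral = 298 mg

For equal systemic exposure: F × D_ev = D_iv
D_ev = D_iv / F = 250 / 0.84 = 297.619 mg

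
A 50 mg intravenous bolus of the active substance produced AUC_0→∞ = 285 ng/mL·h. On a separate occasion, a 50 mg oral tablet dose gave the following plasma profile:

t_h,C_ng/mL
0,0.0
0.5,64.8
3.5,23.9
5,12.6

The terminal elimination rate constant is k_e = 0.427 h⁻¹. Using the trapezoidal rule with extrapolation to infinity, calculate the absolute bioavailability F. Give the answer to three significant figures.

Trapezoidal AUC_0→5 (oral tablet):
  [0→0.5]: (0.0+64.8)/2 × 0.5 = 16.2
  [0.5→3.5]: (64.8+23.9)/2 × 3 = 133.05
  [3.5→5]: (23.9+12.6)/2 × 1.5 = 27.375
  Sum = 176.625 ng/mL·h
Tail: C_last/k_e = 12.6/0.427 = 29.508
AUC_0→∞ (oral tablet) = 176.625 + 29.508 = 206.133 ng/mL·h
F = (AUC_ev/D_ev)/(AUC_iv/D_iv) = (206.133/50)/(285/50) = 4.12266/5.7 = 0.7233

F = 0.723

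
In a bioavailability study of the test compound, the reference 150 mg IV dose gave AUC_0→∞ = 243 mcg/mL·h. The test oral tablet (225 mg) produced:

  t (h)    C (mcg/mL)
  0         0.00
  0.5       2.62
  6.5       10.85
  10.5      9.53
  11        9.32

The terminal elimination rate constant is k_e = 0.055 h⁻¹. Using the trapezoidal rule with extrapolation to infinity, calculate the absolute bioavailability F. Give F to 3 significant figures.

F = 0.702

Trapezoidal AUC_0→11 (oral tablet):
  [0→0.5]: (0.00+2.62)/2 × 0.5 = 0.655
  [0.5→6.5]: (2.62+10.85)/2 × 6 = 40.41
  [6.5→10.5]: (10.85+9.53)/2 × 4 = 40.76
  [10.5→11]: (9.53+9.32)/2 × 0.5 = 4.7125
  Sum = 86.5375 mcg/mL·h
Tail: C_last/k_e = 9.32/0.055 = 169.455
AUC_0→∞ (oral tablet) = 86.5375 + 169.455 = 255.9925 mcg/mL·h
F = (AUC_ev/D_ev)/(AUC_iv/D_iv) = (255.9925/225)/(243/150) = 1.13774/1.62 = 0.7023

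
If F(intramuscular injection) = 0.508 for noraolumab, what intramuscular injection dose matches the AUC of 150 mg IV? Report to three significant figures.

For equal systemic exposure: F × D_ev = D_iv
D_ev = D_iv / F = 150 / 0.508 = 295.276 mg

D_intramuscular = 295 mg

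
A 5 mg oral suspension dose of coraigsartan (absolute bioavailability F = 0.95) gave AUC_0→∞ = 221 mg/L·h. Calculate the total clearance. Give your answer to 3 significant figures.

CL = 0.0215 L/h

CL = F × Dose / AUC_0→∞
   = 0.95 × 5 / 221 = 0.0214932 L/h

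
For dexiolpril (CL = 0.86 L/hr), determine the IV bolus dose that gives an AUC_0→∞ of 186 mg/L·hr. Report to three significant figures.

Dose = 160 mg

Dose_iv = CL × AUC_0→∞
     = 0.86 × 186 = 159.96 mg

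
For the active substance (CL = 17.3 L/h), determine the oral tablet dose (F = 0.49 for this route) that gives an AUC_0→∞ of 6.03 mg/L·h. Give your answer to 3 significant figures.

Dose = 213 mg

Dose = CL × AUC_0→∞ / F
     = 17.3 × 6.03 / 0.49 = 212.896 mg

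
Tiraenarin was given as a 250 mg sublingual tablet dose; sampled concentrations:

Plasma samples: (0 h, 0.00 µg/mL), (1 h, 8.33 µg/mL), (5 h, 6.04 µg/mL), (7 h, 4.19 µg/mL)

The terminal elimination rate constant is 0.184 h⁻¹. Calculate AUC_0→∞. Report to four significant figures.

Trapezoidal AUC_0→7:
  [0→1]: (0.00+8.33)/2 × 1 = 4.165
  [1→5]: (8.33+6.04)/2 × 4 = 28.74
  [5→7]: (6.04+4.19)/2 × 2 = 10.23
  Sum = 43.135 µg/mL·h
Extrapolated tail: C_last / k_e = 4.19 / 0.184 = 22.772
AUC_0→∞ = 43.135 + 22.772 = 65.907 µg/mL·h

AUC = 65.91 µg/mL·h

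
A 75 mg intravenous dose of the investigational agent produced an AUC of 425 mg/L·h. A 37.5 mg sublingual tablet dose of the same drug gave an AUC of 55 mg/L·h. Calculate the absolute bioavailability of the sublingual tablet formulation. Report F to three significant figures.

F = 0.259

F = (AUC_ev / D_ev) / (AUC_iv / D_iv)
  = (55/37.5) / (425/75)
  = 1.46667 / 5.66667 = 0.2588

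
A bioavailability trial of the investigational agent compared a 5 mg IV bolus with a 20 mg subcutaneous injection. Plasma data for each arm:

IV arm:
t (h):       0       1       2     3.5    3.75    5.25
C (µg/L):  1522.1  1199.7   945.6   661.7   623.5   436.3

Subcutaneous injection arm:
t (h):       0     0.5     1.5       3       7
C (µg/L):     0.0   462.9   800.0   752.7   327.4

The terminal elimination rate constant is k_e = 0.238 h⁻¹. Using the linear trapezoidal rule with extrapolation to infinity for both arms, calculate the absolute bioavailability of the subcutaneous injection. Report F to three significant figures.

F = 0.212

Trapezoidal AUC_0→5.25 (IV):
  [0→1]: (1522.1+1199.7)/2 × 1 = 1360.9
  [1→2]: (1199.7+945.6)/2 × 1 = 1072.65
  [2→3.5]: (945.6+661.7)/2 × 1.5 = 1205.475
  [3.5→3.75]: (661.7+623.5)/2 × 0.25 = 160.65
  [3.75→5.25]: (623.5+436.3)/2 × 1.5 = 794.85
  Sum = 4594.525 µg/L·h
IV tail: 436.3/0.238 = 1833.193; AUC_iv,0→∞ = 4594.525 + 1833.193 = 6427.718 µg/L·h
Trapezoidal AUC_0→7 (subcutaneous injection):
  [0→0.5]: (0.0+462.9)/2 × 0.5 = 115.725
  [0.5→1.5]: (462.9+800.0)/2 × 1 = 631.45
  [1.5→3]: (800.0+752.7)/2 × 1.5 = 1164.525
  [3→7]: (752.7+327.4)/2 × 4 = 2160.2
  Sum = 4071.9 µg/L·h
subcutaneous injection tail: 327.4/0.238 = 1375.630; AUC_ev,0→∞ = 4071.9 + 1375.630 = 5447.53 µg/L·h
F = (AUC_ev/D_ev)/(AUC_iv/D_iv) = (5447.53/20)/(6427.718/5) = 272.3765/1285.5436 = 0.2119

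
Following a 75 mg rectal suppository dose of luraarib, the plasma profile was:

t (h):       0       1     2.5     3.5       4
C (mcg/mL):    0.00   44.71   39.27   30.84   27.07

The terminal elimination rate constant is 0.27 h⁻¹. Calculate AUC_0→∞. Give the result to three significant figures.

AUC = 235 mcg/mL·h

Trapezoidal AUC_0→4:
  [0→1]: (0.00+44.71)/2 × 1 = 22.355
  [1→2.5]: (44.71+39.27)/2 × 1.5 = 62.985
  [2.5→3.5]: (39.27+30.84)/2 × 1 = 35.055
  [3.5→4]: (30.84+27.07)/2 × 0.5 = 14.4775
  Sum = 134.8725 mcg/mL·h
Extrapolated tail: C_last / k_e = 27.07 / 0.27 = 100.259
AUC_0→∞ = 134.8725 + 100.259 = 235.1315 mcg/mL·h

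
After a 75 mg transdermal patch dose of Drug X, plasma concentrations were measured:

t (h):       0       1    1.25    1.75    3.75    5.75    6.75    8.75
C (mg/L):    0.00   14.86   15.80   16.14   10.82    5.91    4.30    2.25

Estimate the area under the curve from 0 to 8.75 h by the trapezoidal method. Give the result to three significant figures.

AUC = 74.6 mg/L·h

Trapezoidal AUC_0→8.75:
  [0→1]: (0.00+14.86)/2 × 1 = 7.43
  [1→1.25]: (14.86+15.80)/2 × 0.25 = 3.8325
  [1.25→1.75]: (15.80+16.14)/2 × 0.5 = 7.985
  [1.75→3.75]: (16.14+10.82)/2 × 2 = 26.96
  [3.75→5.75]: (10.82+5.91)/2 × 2 = 16.73
  [5.75→6.75]: (5.91+4.30)/2 × 1 = 5.105
  [6.75→8.75]: (4.30+2.25)/2 × 2 = 6.55
  Sum = 74.5925 mg/L·h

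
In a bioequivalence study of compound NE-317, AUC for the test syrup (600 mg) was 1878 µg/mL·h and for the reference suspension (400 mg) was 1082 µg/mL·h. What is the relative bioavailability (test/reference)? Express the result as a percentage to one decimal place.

F_rel = (AUC_test/D_test) / (AUC_ref/D_ref)
      = (1878/600) / (1082/400)
      = 3.13 / 2.705 = 1.1571 = 115.71%

F_rel = 115.7%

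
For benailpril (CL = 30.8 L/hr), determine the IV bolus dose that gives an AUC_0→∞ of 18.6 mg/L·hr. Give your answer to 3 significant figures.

Dose_iv = CL × AUC_0→∞
     = 30.8 × 18.6 = 572.88 mg

Dose = 573 mg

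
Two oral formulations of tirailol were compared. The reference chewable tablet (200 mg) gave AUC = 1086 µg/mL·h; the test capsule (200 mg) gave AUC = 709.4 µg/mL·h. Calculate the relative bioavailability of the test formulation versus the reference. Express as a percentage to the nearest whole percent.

F_rel = (AUC_test/D_test) / (AUC_ref/D_ref)
      = (709.4/200) / (1086/200)
      = 3.547 / 5.43 = 0.6532 = 65.32%

F_rel = 65%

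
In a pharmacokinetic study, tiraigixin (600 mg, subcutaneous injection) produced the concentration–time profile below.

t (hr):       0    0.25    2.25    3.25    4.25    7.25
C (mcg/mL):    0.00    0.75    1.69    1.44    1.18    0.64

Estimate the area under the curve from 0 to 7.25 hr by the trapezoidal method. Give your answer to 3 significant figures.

AUC = 8.14 mcg/mL·hr

Trapezoidal AUC_0→7.25:
  [0→0.25]: (0.00+0.75)/2 × 0.25 = 0.09375
  [0.25→2.25]: (0.75+1.69)/2 × 2 = 2.44
  [2.25→3.25]: (1.69+1.44)/2 × 1 = 1.565
  [3.25→4.25]: (1.44+1.18)/2 × 1 = 1.31
  [4.25→7.25]: (1.18+0.64)/2 × 3 = 2.73
  Sum = 8.13875 mcg/mL·hr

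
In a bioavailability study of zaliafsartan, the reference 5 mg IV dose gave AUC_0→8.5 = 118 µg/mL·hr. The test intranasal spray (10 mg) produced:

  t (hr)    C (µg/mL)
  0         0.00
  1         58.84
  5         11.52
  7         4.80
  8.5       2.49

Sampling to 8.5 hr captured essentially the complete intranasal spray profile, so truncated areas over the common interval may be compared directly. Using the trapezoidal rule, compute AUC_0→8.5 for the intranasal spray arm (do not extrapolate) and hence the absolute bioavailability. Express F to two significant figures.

Trapezoidal AUC_0→8.5 (intranasal spray):
  [0→1]: (0.00+58.84)/2 × 1 = 29.42
  [1→5]: (58.84+11.52)/2 × 4 = 140.72
  [5→7]: (11.52+4.80)/2 × 2 = 16.32
  [7→8.5]: (4.80+2.49)/2 × 1.5 = 5.4675
  Sum = 191.9275 µg/mL·hr
F = (AUC_ev/D_ev)/(AUC_iv/D_iv) = (191.9275/10)/(118/5) = 19.19275/23.6 = 0.8133

F = 0.81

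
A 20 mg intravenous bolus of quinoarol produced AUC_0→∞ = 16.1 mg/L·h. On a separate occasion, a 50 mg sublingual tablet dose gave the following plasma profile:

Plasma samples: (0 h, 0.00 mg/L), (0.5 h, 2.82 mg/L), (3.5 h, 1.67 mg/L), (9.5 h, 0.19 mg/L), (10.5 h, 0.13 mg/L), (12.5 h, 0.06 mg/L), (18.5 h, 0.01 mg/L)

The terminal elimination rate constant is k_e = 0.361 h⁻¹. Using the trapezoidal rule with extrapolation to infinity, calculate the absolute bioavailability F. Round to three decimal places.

Trapezoidal AUC_0→18.5 (sublingual tablet):
  [0→0.5]: (0.00+2.82)/2 × 0.5 = 0.705
  [0.5→3.5]: (2.82+1.67)/2 × 3 = 6.735
  [3.5→9.5]: (1.67+0.19)/2 × 6 = 5.58
  [9.5→10.5]: (0.19+0.13)/2 × 1 = 0.16
  [10.5→12.5]: (0.13+0.06)/2 × 2 = 0.19
  [12.5→18.5]: (0.06+0.01)/2 × 6 = 0.21
  Sum = 13.58 mg/L·h
Tail: C_last/k_e = 0.01/0.361 = 0.028
AUC_0→∞ (sublingual tablet) = 13.58 + 0.028 = 13.608 mg/L·h
F = (AUC_ev/D_ev)/(AUC_iv/D_iv) = (13.608/50)/(16.1/20) = 0.27216/0.805 = 0.3381

F = 0.338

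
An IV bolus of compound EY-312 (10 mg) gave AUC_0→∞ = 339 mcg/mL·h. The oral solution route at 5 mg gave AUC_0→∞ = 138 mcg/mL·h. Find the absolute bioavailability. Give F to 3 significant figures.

F = (AUC_ev / D_ev) / (AUC_iv / D_iv)
  = (138/5) / (339/10)
  = 27.6 / 33.9 = 0.8142

F = 0.814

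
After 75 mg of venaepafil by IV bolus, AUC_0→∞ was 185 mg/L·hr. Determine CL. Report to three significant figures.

CL = Dose_iv / AUC_0→∞
   = 75 / 185 = 0.405405 L/hr

CL = 0.405 L/hr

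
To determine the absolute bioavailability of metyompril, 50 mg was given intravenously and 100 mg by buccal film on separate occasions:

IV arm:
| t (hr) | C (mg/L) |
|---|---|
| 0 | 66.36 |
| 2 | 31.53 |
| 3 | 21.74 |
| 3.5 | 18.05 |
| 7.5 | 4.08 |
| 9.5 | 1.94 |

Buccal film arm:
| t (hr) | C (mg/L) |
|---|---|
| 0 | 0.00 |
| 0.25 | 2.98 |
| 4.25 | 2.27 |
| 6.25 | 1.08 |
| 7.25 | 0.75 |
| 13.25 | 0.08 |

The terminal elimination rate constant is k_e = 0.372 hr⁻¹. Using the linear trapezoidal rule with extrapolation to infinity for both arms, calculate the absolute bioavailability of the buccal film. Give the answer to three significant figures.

Trapezoidal AUC_0→9.5 (IV):
  [0→2]: (66.36+31.53)/2 × 2 = 97.89
  [2→3]: (31.53+21.74)/2 × 1 = 26.635
  [3→3.5]: (21.74+18.05)/2 × 0.5 = 9.9475
  [3.5→7.5]: (18.05+4.08)/2 × 4 = 44.26
  [7.5→9.5]: (4.08+1.94)/2 × 2 = 6.02
  Sum = 184.7525 mg/L·hr
IV tail: 1.94/0.372 = 5.215; AUC_iv,0→∞ = 184.7525 + 5.215 = 189.9675 mg/L·hr
Trapezoidal AUC_0→13.25 (buccal film):
  [0→0.25]: (0.00+2.98)/2 × 0.25 = 0.3725
  [0.25→4.25]: (2.98+2.27)/2 × 4 = 10.5
  [4.25→6.25]: (2.27+1.08)/2 × 2 = 3.35
  [6.25→7.25]: (1.08+0.75)/2 × 1 = 0.915
  [7.25→13.25]: (0.75+0.08)/2 × 6 = 2.49
  Sum = 17.6275 mg/L·hr
buccal film tail: 0.08/0.372 = 0.215; AUC_ev,0→∞ = 17.6275 + 0.215 = 17.8425 mg/L·hr
F = (AUC_ev/D_ev)/(AUC_iv/D_iv) = (17.8425/100)/(189.9675/50) = 0.178425/3.79935 = 0.0470

F = 0.0470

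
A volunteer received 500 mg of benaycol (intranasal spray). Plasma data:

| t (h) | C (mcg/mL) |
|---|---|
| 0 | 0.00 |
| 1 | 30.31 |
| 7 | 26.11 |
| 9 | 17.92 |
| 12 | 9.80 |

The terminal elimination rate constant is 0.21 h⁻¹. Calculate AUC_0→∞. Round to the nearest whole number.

AUC = 317 mcg/mL·h

Trapezoidal AUC_0→12:
  [0→1]: (0.00+30.31)/2 × 1 = 15.155
  [1→7]: (30.31+26.11)/2 × 6 = 169.26
  [7→9]: (26.11+17.92)/2 × 2 = 44.03
  [9→12]: (17.92+9.80)/2 × 3 = 41.58
  Sum = 270.025 mcg/mL·h
Extrapolated tail: C_last / k_e = 9.80 / 0.21 = 46.667
AUC_0→∞ = 270.025 + 46.667 = 316.692 mcg/mL·h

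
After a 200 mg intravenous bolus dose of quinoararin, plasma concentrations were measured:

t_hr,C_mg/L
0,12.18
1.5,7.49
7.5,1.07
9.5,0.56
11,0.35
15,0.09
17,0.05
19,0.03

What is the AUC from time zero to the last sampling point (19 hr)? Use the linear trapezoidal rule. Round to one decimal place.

Trapezoidal AUC_0→19:
  [0→1.5]: (12.18+7.49)/2 × 1.5 = 14.7525
  [1.5→7.5]: (7.49+1.07)/2 × 6 = 25.68
  [7.5→9.5]: (1.07+0.56)/2 × 2 = 1.63
  [9.5→11]: (0.56+0.35)/2 × 1.5 = 0.6825
  [11→15]: (0.35+0.09)/2 × 4 = 0.88
  [15→17]: (0.09+0.05)/2 × 2 = 0.14
  [17→19]: (0.05+0.03)/2 × 2 = 0.08
  Sum = 43.845 mg/L·hr

AUC = 43.8 mg/L·hr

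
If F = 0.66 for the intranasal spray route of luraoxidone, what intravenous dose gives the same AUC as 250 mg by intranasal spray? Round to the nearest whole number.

D_iv = 165 mg

Systemic exposure from an extravascular dose = F × D_ev, so the equivalent IV dose is F × D_ev.
D_iv = F × D_ev = 0.66 × 250 = 165 mg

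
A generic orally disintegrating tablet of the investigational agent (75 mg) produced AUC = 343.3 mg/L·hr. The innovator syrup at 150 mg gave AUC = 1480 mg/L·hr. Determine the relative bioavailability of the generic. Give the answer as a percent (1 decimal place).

F_rel = (AUC_test/D_test) / (AUC_ref/D_ref)
      = (343.3/75) / (1480/150)
      = 4.57733 / 9.86667 = 0.4639 = 46.39%

F_rel = 46.4%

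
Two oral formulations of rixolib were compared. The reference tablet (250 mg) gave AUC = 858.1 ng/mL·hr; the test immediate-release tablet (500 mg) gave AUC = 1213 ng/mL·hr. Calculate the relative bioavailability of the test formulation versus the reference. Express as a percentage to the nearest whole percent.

F_rel = (AUC_test/D_test) / (AUC_ref/D_ref)
      = (1213/500) / (858.1/250)
      = 2.426 / 3.4324 = 0.7068 = 70.68%

F_rel = 71%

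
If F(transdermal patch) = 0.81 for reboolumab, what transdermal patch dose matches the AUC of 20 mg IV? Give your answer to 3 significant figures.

D_transdermal = 24.7 mg

For equal systemic exposure: F × D_ev = D_iv
D_ev = D_iv / F = 20 / 0.81 = 24.6914 mg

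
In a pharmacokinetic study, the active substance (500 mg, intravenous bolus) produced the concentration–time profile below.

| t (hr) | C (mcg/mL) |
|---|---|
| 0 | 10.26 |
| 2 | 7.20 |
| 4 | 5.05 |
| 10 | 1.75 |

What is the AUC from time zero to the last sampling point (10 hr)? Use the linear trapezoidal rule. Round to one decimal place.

Trapezoidal AUC_0→10:
  [0→2]: (10.26+7.20)/2 × 2 = 17.46
  [2→4]: (7.20+5.05)/2 × 2 = 12.25
  [4→10]: (5.05+1.75)/2 × 6 = 20.4
  Sum = 50.11 mcg/mL·hr

AUC = 50.1 mcg/mL·hr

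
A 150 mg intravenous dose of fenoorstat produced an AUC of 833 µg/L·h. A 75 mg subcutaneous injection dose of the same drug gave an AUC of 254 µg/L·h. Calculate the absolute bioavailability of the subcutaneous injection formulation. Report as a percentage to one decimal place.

F = (AUC_ev / D_ev) / (AUC_iv / D_iv)
  = (254/75) / (833/150)
  = 3.38667 / 5.55333 = 0.6098
  = 60.98%

F = 61.0%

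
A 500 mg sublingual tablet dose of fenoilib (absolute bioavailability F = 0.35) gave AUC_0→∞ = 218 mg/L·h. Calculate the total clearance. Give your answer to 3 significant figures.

CL = 0.803 L/h

CL = F × Dose / AUC_0→∞
   = 0.35 × 500 / 218 = 0.802752 L/h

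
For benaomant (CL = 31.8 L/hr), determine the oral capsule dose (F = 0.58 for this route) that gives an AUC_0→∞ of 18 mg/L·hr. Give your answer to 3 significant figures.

Dose = CL × AUC_0→∞ / F
     = 31.8 × 18 / 0.58 = 986.897 mg

Dose = 987 mg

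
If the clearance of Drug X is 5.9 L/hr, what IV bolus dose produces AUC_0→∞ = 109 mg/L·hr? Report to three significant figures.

Dose = 643 mg

Dose_iv = CL × AUC_0→∞
     = 5.9 × 109 = 643.1 mg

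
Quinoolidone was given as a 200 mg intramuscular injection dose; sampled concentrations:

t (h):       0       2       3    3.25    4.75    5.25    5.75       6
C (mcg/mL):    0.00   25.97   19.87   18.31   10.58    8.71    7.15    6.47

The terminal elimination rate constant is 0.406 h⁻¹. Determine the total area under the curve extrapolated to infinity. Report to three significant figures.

AUC = 102 mcg/mL·h

Trapezoidal AUC_0→6:
  [0→2]: (0.00+25.97)/2 × 2 = 25.97
  [2→3]: (25.97+19.87)/2 × 1 = 22.92
  [3→3.25]: (19.87+18.31)/2 × 0.25 = 4.7725
  [3.25→4.75]: (18.31+10.58)/2 × 1.5 = 21.6675
  [4.75→5.25]: (10.58+8.71)/2 × 0.5 = 4.8225
  [5.25→5.75]: (8.71+7.15)/2 × 0.5 = 3.965
  [5.75→6]: (7.15+6.47)/2 × 0.25 = 1.7025
  Sum = 85.82 mcg/mL·h
Extrapolated tail: C_last / k_e = 6.47 / 0.406 = 15.936
AUC_0→∞ = 85.82 + 15.936 = 101.756 mcg/mL·h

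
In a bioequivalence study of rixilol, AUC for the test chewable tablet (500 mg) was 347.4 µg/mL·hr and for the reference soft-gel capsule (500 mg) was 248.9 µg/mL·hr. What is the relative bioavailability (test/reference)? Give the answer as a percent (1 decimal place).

F_rel = 139.6%

F_rel = (AUC_test/D_test) / (AUC_ref/D_ref)
      = (347.4/500) / (248.9/500)
      = 0.6948 / 0.4978 = 1.3957 = 139.57%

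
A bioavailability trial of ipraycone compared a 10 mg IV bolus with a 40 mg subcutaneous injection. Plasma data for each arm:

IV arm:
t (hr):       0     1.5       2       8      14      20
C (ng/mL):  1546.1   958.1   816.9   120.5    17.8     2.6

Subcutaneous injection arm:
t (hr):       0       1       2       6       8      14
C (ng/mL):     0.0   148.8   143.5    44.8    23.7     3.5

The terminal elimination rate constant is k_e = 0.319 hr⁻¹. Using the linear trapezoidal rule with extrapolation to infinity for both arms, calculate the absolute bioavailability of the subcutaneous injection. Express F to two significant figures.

F = 0.034

Trapezoidal AUC_0→20 (IV):
  [0→1.5]: (1546.1+958.1)/2 × 1.5 = 1878.15
  [1.5→2]: (958.1+816.9)/2 × 0.5 = 443.75
  [2→8]: (816.9+120.5)/2 × 6 = 2812.2
  [8→14]: (120.5+17.8)/2 × 6 = 414.9
  [14→20]: (17.8+2.6)/2 × 6 = 61.2
  Sum = 5610.2 ng/mL·hr
IV tail: 2.6/0.319 = 8.150; AUC_iv,0→∞ = 5610.2 + 8.150 = 5618.35 ng/mL·hr
Trapezoidal AUC_0→14 (subcutaneous injection):
  [0→1]: (0.0+148.8)/2 × 1 = 74.4
  [1→2]: (148.8+143.5)/2 × 1 = 146.15
  [2→6]: (143.5+44.8)/2 × 4 = 376.6
  [6→8]: (44.8+23.7)/2 × 2 = 68.5
  [8→14]: (23.7+3.5)/2 × 6 = 81.6
  Sum = 747.25 ng/mL·hr
subcutaneous injection tail: 3.5/0.319 = 10.972; AUC_ev,0→∞ = 747.25 + 10.972 = 758.222 ng/mL·hr
F = (AUC_ev/D_ev)/(AUC_iv/D_iv) = (758.222/40)/(5618.35/10) = 18.95555/561.835 = 0.0337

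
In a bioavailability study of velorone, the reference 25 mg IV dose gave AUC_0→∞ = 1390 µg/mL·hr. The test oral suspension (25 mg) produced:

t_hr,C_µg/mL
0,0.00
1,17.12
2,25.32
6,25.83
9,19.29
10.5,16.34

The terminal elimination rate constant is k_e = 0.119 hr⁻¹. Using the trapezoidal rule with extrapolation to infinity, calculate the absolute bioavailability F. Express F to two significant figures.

Trapezoidal AUC_0→10.5 (oral suspension):
  [0→1]: (0.00+17.12)/2 × 1 = 8.56
  [1→2]: (17.12+25.32)/2 × 1 = 21.22
  [2→6]: (25.32+25.83)/2 × 4 = 102.3
  [6→9]: (25.83+19.29)/2 × 3 = 67.68
  [9→10.5]: (19.29+16.34)/2 × 1.5 = 26.7225
  Sum = 226.4825 µg/mL·hr
Tail: C_last/k_e = 16.34/0.119 = 137.311
AUC_0→∞ (oral suspension) = 226.4825 + 137.311 = 363.7935 µg/mL·hr
F = (AUC_ev/D_ev)/(AUC_iv/D_iv) = (363.7935/25)/(1390/25) = 14.55174/55.6 = 0.2617

F = 0.26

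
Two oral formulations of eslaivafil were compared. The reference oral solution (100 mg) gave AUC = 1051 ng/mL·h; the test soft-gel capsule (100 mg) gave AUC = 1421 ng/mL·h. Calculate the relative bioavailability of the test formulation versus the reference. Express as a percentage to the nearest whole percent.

F_rel = 135%

F_rel = (AUC_test/D_test) / (AUC_ref/D_ref)
      = (1421/100) / (1051/100)
      = 14.21 / 10.51 = 1.3520 = 135.20%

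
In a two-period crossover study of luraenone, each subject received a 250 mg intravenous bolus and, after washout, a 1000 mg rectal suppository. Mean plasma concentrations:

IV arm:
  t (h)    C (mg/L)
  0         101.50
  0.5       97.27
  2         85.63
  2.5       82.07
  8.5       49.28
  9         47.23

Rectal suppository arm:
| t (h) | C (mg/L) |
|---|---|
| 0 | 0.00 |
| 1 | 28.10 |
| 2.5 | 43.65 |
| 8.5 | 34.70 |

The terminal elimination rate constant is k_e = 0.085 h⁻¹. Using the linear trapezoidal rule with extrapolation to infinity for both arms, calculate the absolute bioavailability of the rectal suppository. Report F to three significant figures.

F = 0.148

Trapezoidal AUC_0→9 (IV):
  [0→0.5]: (101.50+97.27)/2 × 0.5 = 49.6925
  [0.5→2]: (97.27+85.63)/2 × 1.5 = 137.175
  [2→2.5]: (85.63+82.07)/2 × 0.5 = 41.925
  [2.5→8.5]: (82.07+49.28)/2 × 6 = 394.05
  [8.5→9]: (49.28+47.23)/2 × 0.5 = 24.1275
  Sum = 646.97 mg/L·h
IV tail: 47.23/0.085 = 555.647; AUC_iv,0→∞ = 646.97 + 555.647 = 1202.617 mg/L·h
Trapezoidal AUC_0→8.5 (rectal suppository):
  [0→1]: (0.00+28.10)/2 × 1 = 14.05
  [1→2.5]: (28.10+43.65)/2 × 1.5 = 53.8125
  [2.5→8.5]: (43.65+34.70)/2 × 6 = 235.05
  Sum = 302.9125 mg/L·h
rectal suppository tail: 34.70/0.085 = 408.235; AUC_ev,0→∞ = 302.9125 + 408.235 = 711.1475 mg/L·h
F = (AUC_ev/D_ev)/(AUC_iv/D_iv) = (711.1475/1000)/(1202.617/250) = 0.7111475/4.810468 = 0.1478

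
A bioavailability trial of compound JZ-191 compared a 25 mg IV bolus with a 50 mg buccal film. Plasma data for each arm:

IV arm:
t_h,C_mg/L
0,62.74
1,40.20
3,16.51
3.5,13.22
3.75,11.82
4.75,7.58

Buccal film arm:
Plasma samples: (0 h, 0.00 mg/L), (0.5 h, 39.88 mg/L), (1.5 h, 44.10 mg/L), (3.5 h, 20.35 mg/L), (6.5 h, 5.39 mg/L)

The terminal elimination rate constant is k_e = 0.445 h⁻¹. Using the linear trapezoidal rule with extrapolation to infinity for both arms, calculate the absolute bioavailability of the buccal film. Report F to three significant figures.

Trapezoidal AUC_0→4.75 (IV):
  [0→1]: (62.74+40.20)/2 × 1 = 51.47
  [1→3]: (40.20+16.51)/2 × 2 = 56.71
  [3→3.5]: (16.51+13.22)/2 × 0.5 = 7.4325
  [3.5→3.75]: (13.22+11.82)/2 × 0.25 = 3.13
  [3.75→4.75]: (11.82+7.58)/2 × 1 = 9.7
  Sum = 128.4425 mg/L·h
IV tail: 7.58/0.445 = 17.034; AUC_iv,0→∞ = 128.4425 + 17.034 = 145.4765 mg/L·h
Trapezoidal AUC_0→6.5 (buccal film):
  [0→0.5]: (0.00+39.88)/2 × 0.5 = 9.97
  [0.5→1.5]: (39.88+44.10)/2 × 1 = 41.99
  [1.5→3.5]: (44.10+20.35)/2 × 2 = 64.45
  [3.5→6.5]: (20.35+5.39)/2 × 3 = 38.61
  Sum = 155.02 mg/L·h
buccal film tail: 5.39/0.445 = 12.112; AUC_ev,0→∞ = 155.02 + 12.112 = 167.132 mg/L·h
F = (AUC_ev/D_ev)/(AUC_iv/D_iv) = (167.132/50)/(145.4765/25) = 3.34264/5.81906 = 0.5744

F = 0.574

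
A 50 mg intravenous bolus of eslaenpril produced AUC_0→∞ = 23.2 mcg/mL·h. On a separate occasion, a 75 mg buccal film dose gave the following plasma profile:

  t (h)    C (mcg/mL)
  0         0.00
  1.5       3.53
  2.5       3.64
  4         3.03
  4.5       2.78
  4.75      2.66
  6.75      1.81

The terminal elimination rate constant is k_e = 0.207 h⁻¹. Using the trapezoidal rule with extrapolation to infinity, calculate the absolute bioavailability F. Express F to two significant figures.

Trapezoidal AUC_0→6.75 (buccal film):
  [0→1.5]: (0.00+3.53)/2 × 1.5 = 2.6475
  [1.5→2.5]: (3.53+3.64)/2 × 1 = 3.585
  [2.5→4]: (3.64+3.03)/2 × 1.5 = 5.0025
  [4→4.5]: (3.03+2.78)/2 × 0.5 = 1.4525
  [4.5→4.75]: (2.78+2.66)/2 × 0.25 = 0.68
  [4.75→6.75]: (2.66+1.81)/2 × 2 = 4.47
  Sum = 17.8375 mcg/mL·h
Tail: C_last/k_e = 1.81/0.207 = 8.744
AUC_0→∞ (buccal film) = 17.8375 + 8.744 = 26.5815 mcg/mL·h
F = (AUC_ev/D_ev)/(AUC_iv/D_iv) = (26.5815/75)/(23.2/50) = 0.35442/0.464 = 0.7638

F = 0.76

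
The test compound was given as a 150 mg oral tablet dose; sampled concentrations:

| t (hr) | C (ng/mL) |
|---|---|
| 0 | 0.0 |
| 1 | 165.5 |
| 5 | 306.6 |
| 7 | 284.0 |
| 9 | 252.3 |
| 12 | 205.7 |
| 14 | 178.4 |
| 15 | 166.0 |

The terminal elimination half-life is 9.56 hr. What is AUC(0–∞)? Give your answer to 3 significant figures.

AUC = 5690 ng/mL·hr

Trapezoidal AUC_0→15:
  [0→1]: (0.0+165.5)/2 × 1 = 82.75
  [1→5]: (165.5+306.6)/2 × 4 = 944.2
  [5→7]: (306.6+284.0)/2 × 2 = 590.6
  [7→9]: (284.0+252.3)/2 × 2 = 536.3
  [9→12]: (252.3+205.7)/2 × 3 = 687.0
  [12→14]: (205.7+178.4)/2 × 2 = 384.1
  [14→15]: (178.4+166.0)/2 × 1 = 172.2
  Sum = 3397.15 ng/mL·hr
k_e = ln2 / t½ = 0.693147 / 9.56 = 0.0725 hr^-1
Extrapolated tail: C_last / k_e = 166.0 / 0.0725 = 2289.655
AUC_0→∞ = 3397.15 + 2289.655 = 5686.805 ng/mL·hr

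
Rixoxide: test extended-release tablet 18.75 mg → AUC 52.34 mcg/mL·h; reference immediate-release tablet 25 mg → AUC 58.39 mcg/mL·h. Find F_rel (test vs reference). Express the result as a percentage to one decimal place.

F_rel = (AUC_test/D_test) / (AUC_ref/D_ref)
      = (52.34/18.75) / (58.39/25)
      = 2.79147 / 2.3356 = 1.1952 = 119.52%

F_rel = 119.5%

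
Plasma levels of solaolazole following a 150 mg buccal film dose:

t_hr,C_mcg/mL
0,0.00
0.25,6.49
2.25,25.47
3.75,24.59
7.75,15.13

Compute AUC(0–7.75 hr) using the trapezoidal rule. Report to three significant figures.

AUC = 150 mcg/mL·hr

Trapezoidal AUC_0→7.75:
  [0→0.25]: (0.00+6.49)/2 × 0.25 = 0.81125
  [0.25→2.25]: (6.49+25.47)/2 × 2 = 31.96
  [2.25→3.75]: (25.47+24.59)/2 × 1.5 = 37.545
  [3.75→7.75]: (24.59+15.13)/2 × 4 = 79.44
  Sum = 149.75625 mcg/mL·hr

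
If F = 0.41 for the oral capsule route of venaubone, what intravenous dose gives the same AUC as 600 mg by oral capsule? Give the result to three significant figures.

D_iv = 246 mg

Systemic exposure from an extravascular dose = F × D_ev, so the equivalent IV dose is F × D_ev.
D_iv = F × D_ev = 0.41 × 600 = 246 mg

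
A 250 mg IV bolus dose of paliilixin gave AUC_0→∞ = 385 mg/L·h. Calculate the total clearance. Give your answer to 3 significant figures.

CL = Dose_iv / AUC_0→∞
   = 250 / 385 = 0.649351 L/h

CL = 0.649 L/h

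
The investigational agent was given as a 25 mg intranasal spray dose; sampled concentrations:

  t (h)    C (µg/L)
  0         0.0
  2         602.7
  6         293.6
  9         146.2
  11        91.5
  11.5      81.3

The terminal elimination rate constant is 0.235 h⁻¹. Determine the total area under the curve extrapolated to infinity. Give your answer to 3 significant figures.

AUC = 3680 µg/L·h

Trapezoidal AUC_0→11.5:
  [0→2]: (0.0+602.7)/2 × 2 = 602.7
  [2→6]: (602.7+293.6)/2 × 4 = 1792.6
  [6→9]: (293.6+146.2)/2 × 3 = 659.7
  [9→11]: (146.2+91.5)/2 × 2 = 237.7
  [11→11.5]: (91.5+81.3)/2 × 0.5 = 43.2
  Sum = 3335.9 µg/L·h
Extrapolated tail: C_last / k_e = 81.3 / 0.235 = 345.957
AUC_0→∞ = 3335.9 + 345.957 = 3681.857 µg/L·h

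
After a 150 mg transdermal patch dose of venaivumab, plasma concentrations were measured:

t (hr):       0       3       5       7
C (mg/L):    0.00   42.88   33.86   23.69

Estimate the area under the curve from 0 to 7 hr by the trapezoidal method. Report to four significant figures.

Trapezoidal AUC_0→7:
  [0→3]: (0.00+42.88)/2 × 3 = 64.32
  [3→5]: (42.88+33.86)/2 × 2 = 76.74
  [5→7]: (33.86+23.69)/2 × 2 = 57.55
  Sum = 198.61 mg/L·hr

AUC = 198.6 mg/L·hr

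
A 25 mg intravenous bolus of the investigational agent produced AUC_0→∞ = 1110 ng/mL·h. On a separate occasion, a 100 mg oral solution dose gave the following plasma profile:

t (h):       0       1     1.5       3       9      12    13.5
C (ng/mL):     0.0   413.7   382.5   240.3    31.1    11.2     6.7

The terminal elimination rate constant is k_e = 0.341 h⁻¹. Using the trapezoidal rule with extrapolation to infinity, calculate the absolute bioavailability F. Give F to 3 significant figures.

F = 0.402

Trapezoidal AUC_0→13.5 (oral solution):
  [0→1]: (0.0+413.7)/2 × 1 = 206.85
  [1→1.5]: (413.7+382.5)/2 × 0.5 = 199.05
  [1.5→3]: (382.5+240.3)/2 × 1.5 = 467.1
  [3→9]: (240.3+31.1)/2 × 6 = 814.2
  [9→12]: (31.1+11.2)/2 × 3 = 63.45
  [12→13.5]: (11.2+6.7)/2 × 1.5 = 13.425
  Sum = 1764.075 ng/mL·h
Tail: C_last/k_e = 6.7/0.341 = 19.648
AUC_0→∞ (oral solution) = 1764.075 + 19.648 = 1783.723 ng/mL·h
F = (AUC_ev/D_ev)/(AUC_iv/D_iv) = (1783.723/100)/(1110/25) = 17.83723/44.4 = 0.4017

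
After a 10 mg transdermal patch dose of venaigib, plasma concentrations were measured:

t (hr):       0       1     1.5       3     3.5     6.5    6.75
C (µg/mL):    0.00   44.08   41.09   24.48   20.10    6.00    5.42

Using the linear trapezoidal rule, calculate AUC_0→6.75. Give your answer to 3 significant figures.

Trapezoidal AUC_0→6.75:
  [0→1]: (0.00+44.08)/2 × 1 = 22.04
  [1→1.5]: (44.08+41.09)/2 × 0.5 = 21.2925
  [1.5→3]: (41.09+24.48)/2 × 1.5 = 49.1775
  [3→3.5]: (24.48+20.10)/2 × 0.5 = 11.145
  [3.5→6.5]: (20.10+6.00)/2 × 3 = 39.15
  [6.5→6.75]: (6.00+5.42)/2 × 0.25 = 1.4275
  Sum = 144.2325 µg/mL·hr

AUC = 144 µg/mL·hr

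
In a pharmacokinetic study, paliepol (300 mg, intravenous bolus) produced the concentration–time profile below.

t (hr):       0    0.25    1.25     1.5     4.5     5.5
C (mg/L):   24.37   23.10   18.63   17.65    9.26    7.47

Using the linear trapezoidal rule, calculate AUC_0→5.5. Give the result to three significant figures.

Trapezoidal AUC_0→5.5:
  [0→0.25]: (24.37+23.10)/2 × 0.25 = 5.93375
  [0.25→1.25]: (23.10+18.63)/2 × 1 = 20.865
  [1.25→1.5]: (18.63+17.65)/2 × 0.25 = 4.535
  [1.5→4.5]: (17.65+9.26)/2 × 3 = 40.365
  [4.5→5.5]: (9.26+7.47)/2 × 1 = 8.365
  Sum = 80.06375 mg/L·hr

AUC = 80.1 mg/L·hr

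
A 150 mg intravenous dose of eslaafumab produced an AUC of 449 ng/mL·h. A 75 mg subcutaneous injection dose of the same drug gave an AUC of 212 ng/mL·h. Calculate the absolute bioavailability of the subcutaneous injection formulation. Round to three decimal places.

F = 0.944

F = (AUC_ev / D_ev) / (AUC_iv / D_iv)
  = (212/75) / (449/150)
  = 2.82667 / 2.99333 = 0.9443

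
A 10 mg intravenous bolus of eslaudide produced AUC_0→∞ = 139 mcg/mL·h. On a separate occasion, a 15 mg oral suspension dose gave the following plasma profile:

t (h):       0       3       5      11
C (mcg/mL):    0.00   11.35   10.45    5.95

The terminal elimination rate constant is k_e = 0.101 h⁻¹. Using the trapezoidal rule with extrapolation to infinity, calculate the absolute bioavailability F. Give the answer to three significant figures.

Trapezoidal AUC_0→11 (oral suspension):
  [0→3]: (0.00+11.35)/2 × 3 = 17.025
  [3→5]: (11.35+10.45)/2 × 2 = 21.8
  [5→11]: (10.45+5.95)/2 × 6 = 49.2
  Sum = 88.025 mcg/mL·h
Tail: C_last/k_e = 5.95/0.101 = 58.911
AUC_0→∞ (oral suspension) = 88.025 + 58.911 = 146.936 mcg/mL·h
F = (AUC_ev/D_ev)/(AUC_iv/D_iv) = (146.936/15)/(139/10) = 9.79573/13.9 = 0.7047

F = 0.705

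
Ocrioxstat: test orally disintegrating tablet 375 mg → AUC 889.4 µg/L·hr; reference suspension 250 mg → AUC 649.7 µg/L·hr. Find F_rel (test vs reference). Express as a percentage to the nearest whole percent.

F_rel = 91%

F_rel = (AUC_test/D_test) / (AUC_ref/D_ref)
      = (889.4/375) / (649.7/250)
      = 2.37173 / 2.5988 = 0.9126 = 91.26%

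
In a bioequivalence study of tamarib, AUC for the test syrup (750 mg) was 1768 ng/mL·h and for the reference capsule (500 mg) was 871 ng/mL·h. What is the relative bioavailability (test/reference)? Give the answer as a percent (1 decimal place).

F_rel = 135.3%

F_rel = (AUC_test/D_test) / (AUC_ref/D_ref)
      = (1768/750) / (871/500)
      = 2.35733 / 1.742 = 1.3532 = 135.32%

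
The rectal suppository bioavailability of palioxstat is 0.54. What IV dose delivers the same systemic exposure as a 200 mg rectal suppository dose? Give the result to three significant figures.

D_iv = 108 mg

Systemic exposure from an extravascular dose = F × D_ev, so the equivalent IV dose is F × D_ev.
D_iv = F × D_ev = 0.54 × 200 = 108 mg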